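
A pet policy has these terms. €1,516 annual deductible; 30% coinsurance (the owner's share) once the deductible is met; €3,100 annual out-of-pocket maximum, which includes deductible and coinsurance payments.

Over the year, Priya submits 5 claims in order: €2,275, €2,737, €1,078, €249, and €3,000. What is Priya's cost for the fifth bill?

#1 (€2,275): €1,516 to deductible, leaving €759; owner's 30% is €227.70. Cost to owner: €1,743.70. OOP to date €1,743.70.
#2 (€2,737): deductible met; 30% of €2,737 = €821.10. Owner owes €821.10 (running OOP €2,564.80).
#3 (€1,078): deductible met; 30% of €1,078 = €323.40. Cost to owner: €323.40. OOP to date €2,888.20.
#4 (€249): deductible already satisfied, so owner's share is 30% × €249 = €74.70. Owner owes €74.70 (running OOP €2,962.90).
#5 (€3,000): deductible already satisfied, so owner's share is 30% × €3,000 = €900. OOP would hit €3,862.90 > €3,100, so the cap limits the owner to €3,100 − €2,962.90 = €137.10.

€137.10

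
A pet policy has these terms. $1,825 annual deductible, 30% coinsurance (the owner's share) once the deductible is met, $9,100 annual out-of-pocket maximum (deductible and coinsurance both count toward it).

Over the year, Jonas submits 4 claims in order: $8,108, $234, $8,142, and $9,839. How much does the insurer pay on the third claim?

Claim 1 ($8,108): $1,825 finishes the deductible; $6,283 goes to coinsurance; 30% of $6,283 = $1,884.90. Cost to owner: $3,709.90. OOP to date $3,709.90. Plan pays $8,108 − $3,709.90 = $4,398.10.
Claim 2 ($234): deductible already satisfied, so owner's share is 30% × $234 = $70.20. Owner owes $70.20 (running OOP $3,780.10). Plan pays $234 − $70.20 = $163.80.
Claim 3 ($8,142): deductible met; 30% of $8,142 = $2,442.60. Owner owes $2,442.60 (running OOP $6,222.70). Insurer: $8,142 − $2,442.60 = $5,699.40.

$5,699.40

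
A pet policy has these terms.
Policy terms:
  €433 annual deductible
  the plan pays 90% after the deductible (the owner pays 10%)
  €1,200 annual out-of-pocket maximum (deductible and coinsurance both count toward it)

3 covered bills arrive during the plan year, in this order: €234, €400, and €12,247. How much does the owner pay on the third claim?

€746.90

Bill 1, €234: all of it applies to the deductible. Cost to owner: €234. OOP to date €234.
Bill 2, €400: deductible takes €199, €201 remains; owner's 10% is €20.10. Cost to owner: €219.10. OOP to date €453.10.
Bill 3, €12,247: deductible met; 10% of €12,247 = €1,224.70. OOP would hit €1,677.80 > €1,200, so the cap limits the owner to €1,200 − €453.10 = €746.90.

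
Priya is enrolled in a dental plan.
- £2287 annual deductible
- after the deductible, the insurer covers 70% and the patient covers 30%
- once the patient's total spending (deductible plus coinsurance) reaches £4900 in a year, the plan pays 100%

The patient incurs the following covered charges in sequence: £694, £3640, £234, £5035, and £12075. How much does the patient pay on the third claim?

£70.20

Bill 1, £694: all of it applies to the deductible. Cost to patient: £694. OOP to date £694.
Bill 2, £3640: £1593 finishes the deductible; £2047 goes to coinsurance; 30% of £2047 = £614.10. Patient pays £2207.10; OOP now £2901.10.
Bill 3, £234: 30% coinsurance on £234 = £70.20. Cost to patient: £70.20. OOP to date £2971.30.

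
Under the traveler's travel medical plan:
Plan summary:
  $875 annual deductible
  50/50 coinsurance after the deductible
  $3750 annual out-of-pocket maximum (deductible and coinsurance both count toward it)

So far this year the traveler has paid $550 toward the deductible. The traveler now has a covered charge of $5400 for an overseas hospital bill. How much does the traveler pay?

$2862.50

$550 of the $875 deductible is already met, leaving $325.
After the $325 deductible portion, $5400 − $325 = $5075 is subject to coinsurance.
50% of $5075 = $2537.50 falls to the traveler.
Traveler responsibility before any cap: $325 + $2537.50 = $2862.50.
Cumulative spending $550 + $2862.50 = $3412.50 stays under the $3750 maximum.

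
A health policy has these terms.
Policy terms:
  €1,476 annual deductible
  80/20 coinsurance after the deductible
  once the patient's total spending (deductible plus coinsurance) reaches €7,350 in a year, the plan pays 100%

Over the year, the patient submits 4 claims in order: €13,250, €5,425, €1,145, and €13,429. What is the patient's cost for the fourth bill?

#1 (€13,250): €1,476 to deductible, leaving €11,774; coinsurance €11,774 × 20% = €2,354.80. Cost to patient: €3,830.80. OOP to date €3,830.80.
#2 (€5,425): 20% coinsurance on €5,425 = €1,085. Cost to patient: €1,085. OOP to date €4,915.80.
#3 (€1,145): 20% coinsurance on €1,145 = €229. Patient pays €229; OOP now €5,144.80.
#4 (€13,429): deductible met; 20% of €13,429 = €2,685.80. That would push OOP to €7,830.60, over the €7,350 cap, so patient pays €7,350 − €5,144.80 = €2,205.20.

€2,205.20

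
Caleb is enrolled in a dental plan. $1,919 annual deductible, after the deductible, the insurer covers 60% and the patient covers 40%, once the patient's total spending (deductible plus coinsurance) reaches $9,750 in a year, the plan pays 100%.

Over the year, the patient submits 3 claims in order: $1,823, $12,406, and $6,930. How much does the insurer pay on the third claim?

Claim 1 — $1,823: fully absorbed by the deductible. Patient owes $1,823 (running OOP $1,823). Insurer: $1,823 − $1,823 = $0.
Claim 2 — $12,406: $96 to deductible, leaving $12,310; coinsurance $12,310 × 40% = $4,924. Patient owes $5,020 (running OOP $6,843). Plan pays $12,406 − $5,020 = $7,386.
Claim 3 — $6,930: 40% coinsurance on $6,930 = $2,772. Patient pays $2,772; OOP now $9,615. Insurer: $6,930 − $2,772 = $4,158.

$4,158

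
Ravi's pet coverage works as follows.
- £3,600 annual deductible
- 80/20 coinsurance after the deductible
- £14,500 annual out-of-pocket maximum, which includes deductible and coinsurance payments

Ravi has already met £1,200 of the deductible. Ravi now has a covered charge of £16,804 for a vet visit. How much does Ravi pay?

Remaining deductible: £3,600 − £1,200 = £2,400.
That leaves £16,804 − £2,400 = £14,404 for coinsurance.
Coinsurance: £14,404 × 20% = £2,880.80.
Owner responsibility before any cap: £2,400 + £2,880.80 = £5,280.80.
Year-to-date out-of-pocket becomes £1,200 + £5,280.80 = £6,480.80, still under the £14,500 maximum, so no cap applies.

£5,280.80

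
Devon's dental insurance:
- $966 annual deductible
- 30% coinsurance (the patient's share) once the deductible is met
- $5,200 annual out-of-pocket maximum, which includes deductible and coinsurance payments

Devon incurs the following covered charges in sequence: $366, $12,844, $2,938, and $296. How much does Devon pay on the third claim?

$560.80

#1 ($366): fully absorbed by the deductible. Cost to patient: $366. OOP to date $366.
#2 ($12,844): deductible takes $600, $12,244 remains; coinsurance $12,244 × 30% = $3,673.20. Cost to patient: $4,273.20. OOP to date $4,639.20.
#3 ($2,938): deductible already satisfied, so patient's share is 30% × $2,938 = $881.40. Adding that to $4,639.20 gives $5,520.60, past the $5,200 cap; patient pays only $5,200 − $4,639.20 = $560.80.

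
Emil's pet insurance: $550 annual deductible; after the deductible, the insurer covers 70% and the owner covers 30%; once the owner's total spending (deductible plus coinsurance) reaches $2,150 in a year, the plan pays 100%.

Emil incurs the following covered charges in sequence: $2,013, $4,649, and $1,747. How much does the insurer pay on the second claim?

$3,487.90

Bill 1, $2,013: $550 finishes the deductible; $1,463 goes to coinsurance; 30% of $1,463 = $438.90. Owner owes $988.90 (running OOP $988.90). Insurer: $2,013 − $988.90 = $1,024.10.
Bill 2, $4,649: deductible met; 30% of $4,649 = $1,394.70. Adding that to $988.90 gives $2,383.60, past the $2,150 cap; owner pays only $2,150 − $988.90 = $1,161.10. Plan pays $4,649 − $1,161.10 = $3,487.90.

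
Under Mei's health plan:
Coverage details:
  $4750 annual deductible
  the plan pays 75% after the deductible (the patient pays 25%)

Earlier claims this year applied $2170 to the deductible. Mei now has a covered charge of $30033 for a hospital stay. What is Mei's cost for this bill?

$9443.25

Remaining deductible: $4750 − $2170 = $2580.
After the $2580 deductible portion, $30033 − $2580 = $27453 is subject to coinsurance.
Coinsurance: $27453 × 25% = $6863.25.
So the patient owes $2580 + $6863.25 = $9443.25.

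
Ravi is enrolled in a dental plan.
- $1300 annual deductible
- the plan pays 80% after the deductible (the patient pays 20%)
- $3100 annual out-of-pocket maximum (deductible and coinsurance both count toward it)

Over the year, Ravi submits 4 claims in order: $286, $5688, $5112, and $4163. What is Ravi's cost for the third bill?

$865.20

#1 ($286): all of it applies to the deductible. Patient pays $286; OOP now $286.
#2 ($5688): $1014 to deductible, leaving $4674; 20% of $4674 = $934.80. Patient pays $1948.80; OOP now $2234.80.
#3 ($5112): deductible already satisfied, so patient's share is 20% × $5112 = $1022.40. Adding that to $2234.80 gives $3257.20, past the $3100 cap; patient pays only $3100 − $2234.80 = $865.20.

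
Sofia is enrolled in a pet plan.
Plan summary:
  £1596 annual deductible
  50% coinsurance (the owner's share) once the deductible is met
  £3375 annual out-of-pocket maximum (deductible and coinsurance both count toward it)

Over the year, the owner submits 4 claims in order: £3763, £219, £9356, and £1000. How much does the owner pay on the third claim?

£586

Bill 1, £3763: £1596 to deductible, leaving £2167; owner's 50% is £1083.50. Cost to owner: £2679.50. OOP to date £2679.50.
Bill 2, £219: 50% coinsurance on £219 = £109.50. Cost to owner: £109.50. OOP to date £2789.
Bill 3, £9356: 50% coinsurance on £9356 = £4678. Adding that to £2789 gives £7467, past the £3375 cap; owner pays only £3375 − £2789 = £586.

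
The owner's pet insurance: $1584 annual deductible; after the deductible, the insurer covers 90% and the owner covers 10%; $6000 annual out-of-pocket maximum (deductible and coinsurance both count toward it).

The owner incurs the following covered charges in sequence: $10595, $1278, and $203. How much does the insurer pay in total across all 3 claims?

$9442.80

#1 ($10595): deductible takes $1584, $9011 remains; owner's 10% is $901.10. Owner pays $2485.10; OOP now $2485.10. Plan pays $10595 − $2485.10 = $8109.90.
#2 ($1278): deductible met; 10% of $1278 = $127.80. Owner owes $127.80 (running OOP $2612.90). Insurer: $1278 − $127.80 = $1150.20.
#3 ($203): 10% coinsurance on $203 = $20.30. Owner pays $20.30; OOP now $2633.20. Insurer: $203 − $20.30 = $182.70.
Insurer total: $8109.90 + $1150.20 + $182.70 = $9442.80.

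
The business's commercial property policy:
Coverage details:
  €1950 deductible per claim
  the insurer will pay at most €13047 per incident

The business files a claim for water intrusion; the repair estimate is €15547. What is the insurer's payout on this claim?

€13047

After the deductible, €15547 − €1950 = €13597 remains.
The €13047 per-incident cap binds; insurer pays €13047.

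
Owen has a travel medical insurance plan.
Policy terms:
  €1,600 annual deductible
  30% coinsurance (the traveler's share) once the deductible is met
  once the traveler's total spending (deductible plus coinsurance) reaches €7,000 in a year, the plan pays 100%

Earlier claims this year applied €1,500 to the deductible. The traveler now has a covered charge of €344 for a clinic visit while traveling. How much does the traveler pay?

€173.20

€1,500 of the €1,600 deductible is already met, leaving €100.
That leaves €344 − €100 = €244 for coinsurance.
Traveler's 30% share of €244 is €73.20.
That puts the traveler's cost at €100 + €73.20 = €173.20 before any cap.
Cumulative spending €1,500 + €173.20 = €1,673.20 stays under the €7,000 maximum.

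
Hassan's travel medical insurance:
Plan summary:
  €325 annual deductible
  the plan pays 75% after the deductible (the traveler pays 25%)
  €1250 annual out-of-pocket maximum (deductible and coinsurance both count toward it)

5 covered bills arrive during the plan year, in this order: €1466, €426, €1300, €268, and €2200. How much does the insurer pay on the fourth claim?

€201

Bill 1, €1466: €325 finishes the deductible; €1141 goes to coinsurance; 25% of €1141 = €285.25. Traveler pays €610.25; OOP now €610.25. Plan pays €1466 − €610.25 = €855.75.
Bill 2, €426: 25% coinsurance on €426 = €106.50. Traveler owes €106.50 (running OOP €716.75). Plan pays €426 − €106.50 = €319.50.
Bill 3, €1300: 25% coinsurance on €1300 = €325. Traveler owes €325 (running OOP €1041.75). Insurer: €1300 − €325 = €975.
Bill 4, €268: 25% coinsurance on €268 = €67. Cost to traveler: €67. OOP to date €1108.75. Insurer: €268 − €67 = €201.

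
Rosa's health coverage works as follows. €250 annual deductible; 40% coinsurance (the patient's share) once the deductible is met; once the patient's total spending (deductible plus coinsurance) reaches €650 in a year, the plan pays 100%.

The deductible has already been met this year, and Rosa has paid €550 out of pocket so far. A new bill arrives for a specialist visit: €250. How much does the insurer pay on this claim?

€150

With the deductible met, the entire €250 is subject to coinsurance.
Coinsurance: €250 × 40% = €100.
Total out-of-pocket so far would be €550 + €100 = €650, below the €650 cap — no reduction.
The plan picks up €250 − €100 = €150.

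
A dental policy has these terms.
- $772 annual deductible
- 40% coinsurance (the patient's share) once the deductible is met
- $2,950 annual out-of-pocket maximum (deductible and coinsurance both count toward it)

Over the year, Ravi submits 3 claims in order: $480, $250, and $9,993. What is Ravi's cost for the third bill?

$2,220

Bill 1, $480: entire amount goes to the deductible. Cost to patient: $480. OOP to date $480.
Bill 2, $250: all of it applies to the deductible. Patient owes $250 (running OOP $730).
Bill 3, $9,993: deductible takes $42, $9,951 remains; 40% of $9,951 = $3,980.40. Deductible plus coinsurance: $42 + $3,980.40 = $4,022.40. That would push OOP to $4,752.40, over the $2,950 cap, so patient pays $2,950 − $730 = $2,220.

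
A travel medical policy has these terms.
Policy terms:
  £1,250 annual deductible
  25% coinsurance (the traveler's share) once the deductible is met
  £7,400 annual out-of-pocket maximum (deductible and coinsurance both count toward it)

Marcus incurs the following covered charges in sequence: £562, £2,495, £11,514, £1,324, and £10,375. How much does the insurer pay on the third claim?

#1 (£562): fully absorbed by the deductible. Traveler owes £562 (running OOP £562). Plan pays £562 − £562 = £0.
#2 (£2,495): £688 finishes the deductible; £1,807 goes to coinsurance; 25% of £1,807 = £451.75. Traveler owes £1,139.75 (running OOP £1,701.75). Plan pays £2,495 − £1,139.75 = £1,355.25.
#3 (£11,514): deductible met; 25% of £11,514 = £2,878.50. Traveler owes £2,878.50 (running OOP £4,580.25). Plan pays £11,514 − £2,878.50 = £8,635.50.

£8,635.50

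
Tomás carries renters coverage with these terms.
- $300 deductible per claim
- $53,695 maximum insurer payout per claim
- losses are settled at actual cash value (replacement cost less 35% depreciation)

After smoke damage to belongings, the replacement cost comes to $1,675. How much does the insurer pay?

At 35% depreciation, ACV = $1,675 − $586.25 = $1,088.75.
Less the $300 deductible: $1,088.75 − $300 = $788.75.
That's under the $53,695 cap, so the insurer reimburses the full $788.75.

$788.75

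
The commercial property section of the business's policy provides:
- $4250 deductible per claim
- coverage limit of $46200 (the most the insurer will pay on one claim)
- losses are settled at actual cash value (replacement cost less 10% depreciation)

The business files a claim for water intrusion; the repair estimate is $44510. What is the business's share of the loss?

$8701

Depreciate 10%: the covered value is $44510 × 0.9 = $40059.
Subtract the deductible: $40059 − $4250 = $35809.
$35809 ≤ $46200, so the limit doesn't bind; insurer pays $35809.
The business bears the rest of the original loss: $44510 − $35809 = $8701.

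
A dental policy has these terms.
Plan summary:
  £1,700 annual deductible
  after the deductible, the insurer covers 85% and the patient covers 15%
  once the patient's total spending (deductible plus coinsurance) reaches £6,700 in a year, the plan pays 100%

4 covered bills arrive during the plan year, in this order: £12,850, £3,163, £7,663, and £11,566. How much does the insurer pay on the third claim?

£6,513.55

Claim 1 — £12,850: £1,700 to deductible, leaving £11,150; 15% of £11,150 = £1,672.50. Patient owes £3,372.50 (running OOP £3,372.50). Insurer: £12,850 − £3,372.50 = £9,477.50.
Claim 2 — £3,163: deductible already satisfied, so patient's share is 15% × £3,163 = £474.45. Patient owes £474.45 (running OOP £3,846.95). Insurer: £3,163 − £474.45 = £2,688.55.
Claim 3 — £7,663: 15% coinsurance on £7,663 = £1,149.45. Patient pays £1,149.45; OOP now £4,996.40. Insurer: £7,663 − £1,149.45 = £6,513.55.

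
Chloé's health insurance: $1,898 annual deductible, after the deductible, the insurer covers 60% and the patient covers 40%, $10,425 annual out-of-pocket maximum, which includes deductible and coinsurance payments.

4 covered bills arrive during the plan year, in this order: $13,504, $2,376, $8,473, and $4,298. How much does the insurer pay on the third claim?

$5,538.80

#1 ($13,504): deductible takes $1,898, $11,606 remains; coinsurance $11,606 × 40% = $4,642.40. Patient pays $6,540.40; OOP now $6,540.40. Insurer: $13,504 − $6,540.40 = $6,963.60.
#2 ($2,376): deductible met; 40% of $2,376 = $950.40. Patient owes $950.40 (running OOP $7,490.80). Insurer: $2,376 − $950.40 = $1,425.60.
#3 ($8,473): 40% coinsurance on $8,473 = $3,389.20. OOP would hit $10,880 > $10,425, so the cap limits the patient to $10,425 − $7,490.80 = $2,934.20. Insurer: $8,473 − $2,934.20 = $5,538.80.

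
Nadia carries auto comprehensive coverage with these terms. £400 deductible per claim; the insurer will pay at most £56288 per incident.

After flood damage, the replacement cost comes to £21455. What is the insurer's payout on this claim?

Subtract the deductible: £21455 − £400 = £21055.
£21055 is within the £56288 limit, so the insurer pays £21055.

£21055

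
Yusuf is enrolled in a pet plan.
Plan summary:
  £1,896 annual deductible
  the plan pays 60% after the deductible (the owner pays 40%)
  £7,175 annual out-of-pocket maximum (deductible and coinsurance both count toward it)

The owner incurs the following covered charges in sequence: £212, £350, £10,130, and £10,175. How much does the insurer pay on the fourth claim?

Claim 1 (£212): all of it applies to the deductible. Owner owes £212 (running OOP £212). Insurer: £212 − £212 = £0.
Claim 2 (£350): entire amount goes to the deductible. Owner owes £350 (running OOP £562). Plan pays £350 − £350 = £0.
Claim 3 (£10,130): deductible takes £1,334, £8,796 remains; owner's 40% is £3,518.40. Owner owes £4,852.40 (running OOP £5,414.40). Insurer: £10,130 − £4,852.40 = £5,277.60.
Claim 4 (£10,175): deductible met; 40% of £10,175 = £4,070. OOP would hit £9,484.40 > £7,175, so the cap limits the owner to £7,175 − £5,414.40 = £1,760.60. Plan pays £10,175 − £1,760.60 = £8,414.40.

£8,414.40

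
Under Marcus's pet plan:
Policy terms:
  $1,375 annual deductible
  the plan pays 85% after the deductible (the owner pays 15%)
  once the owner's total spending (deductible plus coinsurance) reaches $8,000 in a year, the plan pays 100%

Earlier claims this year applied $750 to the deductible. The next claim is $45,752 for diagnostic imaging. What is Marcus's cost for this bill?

Remaining deductible: $1,375 − $750 = $625.
After the $625 deductible portion, $45,752 − $625 = $45,127 is subject to coinsurance.
Owner's 15% share of $45,127 is $6,769.05.
So the owner owes $625 + $6,769.05 = $7,394.05 before any cap.
Year-to-date out-of-pocket would reach $750 + $7,394.05 = $8,144.05, above the $8,000 maximum, so the owner pays only $8,000 − $750 = $7,250.

$7,250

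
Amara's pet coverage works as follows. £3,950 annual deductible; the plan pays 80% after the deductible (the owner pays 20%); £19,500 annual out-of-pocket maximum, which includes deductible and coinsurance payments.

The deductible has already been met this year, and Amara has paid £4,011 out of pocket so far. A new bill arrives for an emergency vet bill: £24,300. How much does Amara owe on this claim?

With the deductible met, the entire £24,300 is subject to coinsurance.
20% of £24,300 = £4,860 falls to the owner.
Total out-of-pocket so far would be £4,011 + £4,860 = £8,871, below the £19,500 cap — no reduction.

£4,860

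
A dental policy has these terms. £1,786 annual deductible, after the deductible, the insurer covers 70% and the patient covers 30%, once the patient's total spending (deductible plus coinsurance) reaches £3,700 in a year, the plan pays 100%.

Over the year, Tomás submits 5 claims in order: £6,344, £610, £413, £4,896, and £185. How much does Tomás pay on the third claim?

£123.90

Claim 1 — £6,344: £1,786 finishes the deductible; £4,558 goes to coinsurance; patient's 30% is £1,367.40. Patient pays £3,153.40; OOP now £3,153.40.
Claim 2 — £610: 30% coinsurance on £610 = £183. Cost to patient: £183. OOP to date £3,336.40.
Claim 3 — £413: 30% coinsurance on £413 = £123.90. Cost to patient: £123.90. OOP to date £3,460.30.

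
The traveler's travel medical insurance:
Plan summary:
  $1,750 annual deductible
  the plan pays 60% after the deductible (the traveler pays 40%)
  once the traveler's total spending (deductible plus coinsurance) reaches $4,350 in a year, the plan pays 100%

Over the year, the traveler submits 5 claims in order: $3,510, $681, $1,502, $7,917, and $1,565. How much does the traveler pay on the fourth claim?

$1,022.80

#1 ($3,510): $1,750 finishes the deductible; $1,760 goes to coinsurance; 40% of $1,760 = $704. Traveler pays $2,454; OOP now $2,454.
#2 ($681): deductible already satisfied, so traveler's share is 40% × $681 = $272.40. Cost to traveler: $272.40. OOP to date $2,726.40.
#3 ($1,502): deductible already satisfied, so traveler's share is 40% × $1,502 = $600.80. Traveler owes $600.80 (running OOP $3,327.20).
#4 ($7,917): 40% coinsurance on $7,917 = $3,166.80. That would push OOP to $6,494, over the $4,350 cap, so traveler pays $4,350 − $3,327.20 = $1,022.80.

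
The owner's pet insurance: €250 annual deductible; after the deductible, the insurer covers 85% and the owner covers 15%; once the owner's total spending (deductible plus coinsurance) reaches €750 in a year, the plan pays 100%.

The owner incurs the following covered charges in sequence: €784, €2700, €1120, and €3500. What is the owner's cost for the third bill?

€14.90

Bill 1, €784: €250 finishes the deductible; €534 goes to coinsurance; owner's 15% is €80.10. Cost to owner: €330.10. OOP to date €330.10.
Bill 2, €2700: 15% coinsurance on €2700 = €405. Owner owes €405 (running OOP €735.10).
Bill 3, €1120: deductible met; 15% of €1120 = €168. OOP would hit €903.10 > €750, so the cap limits the owner to €750 − €735.10 = €14.90.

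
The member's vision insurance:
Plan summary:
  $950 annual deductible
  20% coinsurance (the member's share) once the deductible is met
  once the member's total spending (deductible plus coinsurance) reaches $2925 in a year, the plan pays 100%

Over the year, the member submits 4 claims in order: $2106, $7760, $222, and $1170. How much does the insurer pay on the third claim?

#1 ($2106): $950 to deductible, leaving $1156; member's 20% is $231.20. Member pays $1181.20; OOP now $1181.20. Insurer: $2106 − $1181.20 = $924.80.
#2 ($7760): 20% coinsurance on $7760 = $1552. Cost to member: $1552. OOP to date $2733.20. Plan pays $7760 − $1552 = $6208.
#3 ($222): 20% coinsurance on $222 = $44.40. Cost to member: $44.40. OOP to date $2777.60. Plan pays $222 − $44.40 = $177.60.

$177.60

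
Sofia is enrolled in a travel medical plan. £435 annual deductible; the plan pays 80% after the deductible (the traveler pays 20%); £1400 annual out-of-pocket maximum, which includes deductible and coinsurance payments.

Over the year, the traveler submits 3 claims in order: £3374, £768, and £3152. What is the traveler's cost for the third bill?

Claim 1 — £3374: £435 finishes the deductible; £2939 goes to coinsurance; coinsurance £2939 × 20% = £587.80. Cost to traveler: £1022.80. OOP to date £1022.80.
Claim 2 — £768: deductible already satisfied, so traveler's share is 20% × £768 = £153.60. Cost to traveler: £153.60. OOP to date £1176.40.
Claim 3 — £3152: deductible already satisfied, so traveler's share is 20% × £3152 = £630.40. Adding that to £1176.40 gives £1806.80, past the £1400 cap; traveler pays only £1400 − £1176.40 = £223.60.

£223.60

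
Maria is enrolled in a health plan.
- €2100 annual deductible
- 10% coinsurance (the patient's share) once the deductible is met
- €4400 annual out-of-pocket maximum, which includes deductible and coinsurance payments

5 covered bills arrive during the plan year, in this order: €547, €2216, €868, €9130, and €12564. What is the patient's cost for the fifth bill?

Claim 1 (€547): all of it applies to the deductible. Patient owes €547 (running OOP €547).
Claim 2 (€2216): €1553 finishes the deductible; €663 goes to coinsurance; coinsurance €663 × 10% = €66.30. Patient pays €1619.30; OOP now €2166.30.
Claim 3 (€868): deductible met; 10% of €868 = €86.80. Cost to patient: €86.80. OOP to date €2253.10.
Claim 4 (€9130): 10% coinsurance on €9130 = €913. Patient owes €913 (running OOP €3166.10).
Claim 5 (€12564): deductible already satisfied, so patient's share is 10% × €12564 = €1256.40. That would push OOP to €4422.50, over the €4400 cap, so patient pays €4400 − €3166.10 = €1233.90.

€1233.90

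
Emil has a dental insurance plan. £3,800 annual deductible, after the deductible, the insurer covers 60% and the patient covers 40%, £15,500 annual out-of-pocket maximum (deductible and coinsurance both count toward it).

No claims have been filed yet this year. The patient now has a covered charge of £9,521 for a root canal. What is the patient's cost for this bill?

£6,088.40

Nothing has been paid toward the £3,800 deductible, so the first £3,800 of this charge is applied there.
The remaining £5,721 (= £9,521 − £3,800) moves to coinsurance.
40% of £5,721 = £2,288.40 falls to the patient.
That puts the patient's cost at £3,800 + £2,288.40 = £6,088.40 before any cap.
Cumulative spending £0 + £6,088.40 = £6,088.40 stays under the £15,500 maximum.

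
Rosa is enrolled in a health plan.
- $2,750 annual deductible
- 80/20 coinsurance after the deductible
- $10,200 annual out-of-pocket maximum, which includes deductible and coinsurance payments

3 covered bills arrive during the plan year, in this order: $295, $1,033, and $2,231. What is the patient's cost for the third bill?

#1 ($295): all of it applies to the deductible. Patient pays $295; OOP now $295.
#2 ($1,033): all of it applies to the deductible. Cost to patient: $1,033. OOP to date $1,328.
#3 ($2,231): $1,422 finishes the deductible; $809 goes to coinsurance; 20% of $809 = $161.80. Cost to patient: $1,583.80. OOP to date $2,911.80.

$1,583.80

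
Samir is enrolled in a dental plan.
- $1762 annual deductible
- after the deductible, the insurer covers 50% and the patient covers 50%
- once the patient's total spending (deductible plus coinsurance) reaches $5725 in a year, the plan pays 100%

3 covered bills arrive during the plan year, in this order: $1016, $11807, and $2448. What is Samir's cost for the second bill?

Bill 1, $1016: fully absorbed by the deductible. Patient owes $1016 (running OOP $1016).
Bill 2, $11807: deductible takes $746, $11061 remains; patient's 50% is $5530.50. Claim cost before the cap: $746 + $5530.50 = $6276.50. Adding that to $1016 gives $7292.50, past the $5725 cap; patient pays only $5725 − $1016 = $4709.

$4709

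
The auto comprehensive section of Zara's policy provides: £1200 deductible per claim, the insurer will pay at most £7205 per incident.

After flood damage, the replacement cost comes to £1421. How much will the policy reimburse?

After the deductible, £1421 − £1200 = £221 remains.
£221 is within the £7205 limit, so the insurer pays £221.

£221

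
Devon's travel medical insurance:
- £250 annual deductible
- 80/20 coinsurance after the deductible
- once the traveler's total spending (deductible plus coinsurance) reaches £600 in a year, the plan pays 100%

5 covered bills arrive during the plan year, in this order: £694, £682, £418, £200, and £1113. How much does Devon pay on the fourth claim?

£40

#1 (£694): £250 to deductible, leaving £444; 20% of £444 = £88.80. Cost to traveler: £338.80. OOP to date £338.80.
#2 (£682): 20% coinsurance on £682 = £136.40. Cost to traveler: £136.40. OOP to date £475.20.
#3 (£418): 20% coinsurance on £418 = £83.60. Traveler owes £83.60 (running OOP £558.80).
#4 (£200): 20% coinsurance on £200 = £40. Traveler pays £40; OOP now £598.80.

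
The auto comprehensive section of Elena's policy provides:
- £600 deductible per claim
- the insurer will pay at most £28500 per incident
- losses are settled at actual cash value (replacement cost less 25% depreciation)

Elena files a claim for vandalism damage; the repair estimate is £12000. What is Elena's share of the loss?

£3600

At 25% depreciation, ACV = £12000 − £3000 = £9000.
Subtract the deductible: £9000 − £600 = £8400.
£8400 ≤ £28500, so the limit doesn't bind; insurer pays £8400.
The policyholder bears the rest of the original loss: £12000 − £8400 = £3600.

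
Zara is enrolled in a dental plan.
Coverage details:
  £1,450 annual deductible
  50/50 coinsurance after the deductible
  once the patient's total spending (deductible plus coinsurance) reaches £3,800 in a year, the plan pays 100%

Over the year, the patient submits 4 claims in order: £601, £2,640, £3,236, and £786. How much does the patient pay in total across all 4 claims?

£3,800

#1 (£601): all of it applies to the deductible. Patient owes £601 (running OOP £601).
#2 (£2,640): £849 finishes the deductible; £1,791 goes to coinsurance; 50% of £1,791 = £895.50. Cost to patient: £1,744.50. OOP to date £2,345.50.
#3 (£3,236): 50% coinsurance on £3,236 = £1,618. That would push OOP to £3,963.50, over the £3,800 cap, so patient pays £3,800 − £2,345.50 = £1,454.50.
#4 (£786): deductible met; 50% of £786 = £393. OOP would hit £4,193 > £3,800, so the cap limits the patient to £3,800 − £3,800 = £0.
Summing the patient's payments: £601 + £1,744.50 + £1,454.50 + £0 = £3,800.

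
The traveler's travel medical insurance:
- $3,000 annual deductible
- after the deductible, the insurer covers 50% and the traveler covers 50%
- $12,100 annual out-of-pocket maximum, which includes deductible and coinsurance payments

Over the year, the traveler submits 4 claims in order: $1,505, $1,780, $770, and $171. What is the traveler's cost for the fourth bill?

$85.50

Claim 1 — $1,505: all of it applies to the deductible. Traveler pays $1,505; OOP now $1,505.
Claim 2 — $1,780: $1,495 to deductible, leaving $285; traveler's 50% is $142.50. Cost to traveler: $1,637.50. OOP to date $3,142.50.
Claim 3 — $770: deductible met; 50% of $770 = $385. Traveler pays $385; OOP now $3,527.50.
Claim 4 — $171: deductible already satisfied, so traveler's share is 50% × $171 = $85.50. Traveler pays $85.50; OOP now $3,613.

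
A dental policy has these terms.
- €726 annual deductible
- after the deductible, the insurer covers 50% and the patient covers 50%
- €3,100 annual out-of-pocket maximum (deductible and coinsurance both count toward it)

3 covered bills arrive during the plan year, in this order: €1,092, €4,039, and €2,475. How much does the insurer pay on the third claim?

#1 (€1,092): €726 finishes the deductible; €366 goes to coinsurance; patient's 50% is €183. Patient owes €909 (running OOP €909). Insurer: €1,092 − €909 = €183.
#2 (€4,039): deductible already satisfied, so patient's share is 50% × €4,039 = €2,019.50. Patient pays €2,019.50; OOP now €2,928.50. Plan pays €4,039 − €2,019.50 = €2,019.50.
#3 (€2,475): deductible already satisfied, so patient's share is 50% × €2,475 = €1,237.50. OOP would hit €4,166 > €3,100, so the cap limits the patient to €3,100 − €2,928.50 = €171.50. Insurer: €2,475 − €171.50 = €2,303.50.

€2,303.50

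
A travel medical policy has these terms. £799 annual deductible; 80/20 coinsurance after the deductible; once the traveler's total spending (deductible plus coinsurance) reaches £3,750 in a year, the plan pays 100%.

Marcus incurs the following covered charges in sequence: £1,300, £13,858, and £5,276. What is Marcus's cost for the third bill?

Bill 1, £1,300: deductible takes £799, £501 remains; 20% of £501 = £100.20. Cost to traveler: £899.20. OOP to date £899.20.
Bill 2, £13,858: deductible already satisfied, so traveler's share is 20% × £13,858 = £2,771.60. Cost to traveler: £2,771.60. OOP to date £3,670.80.
Bill 3, £5,276: deductible met; 20% of £5,276 = £1,055.20. That would push OOP to £4,726, over the £3,750 cap, so traveler pays £3,750 − £3,670.80 = £79.20.

£79.20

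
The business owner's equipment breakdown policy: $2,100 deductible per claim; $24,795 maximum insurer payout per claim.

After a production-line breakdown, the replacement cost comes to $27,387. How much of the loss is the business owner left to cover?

Subtract the deductible: $27,387 − $2,100 = $25,287.
Since $25,287 > $24,795, the payout is capped at $24,795.
The business owner bears the rest of the original loss: $27,387 − $24,795 = $2,592.

$2,592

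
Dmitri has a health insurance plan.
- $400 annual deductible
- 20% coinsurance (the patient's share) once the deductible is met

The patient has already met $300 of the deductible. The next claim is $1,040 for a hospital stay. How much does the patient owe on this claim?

$288

Remaining deductible: $400 − $300 = $100.
That leaves $1,040 − $100 = $940 for coinsurance.
Patient's 20% share of $940 is $188.
Patient responsibility: $100 + $188 = $288.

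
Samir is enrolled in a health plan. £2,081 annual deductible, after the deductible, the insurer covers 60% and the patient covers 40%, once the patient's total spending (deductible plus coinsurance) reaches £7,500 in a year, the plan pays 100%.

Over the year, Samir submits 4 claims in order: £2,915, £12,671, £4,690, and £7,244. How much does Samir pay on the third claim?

#1 (£2,915): £2,081 to deductible, leaving £834; patient's 40% is £333.60. Patient owes £2,414.60 (running OOP £2,414.60).
#2 (£12,671): deductible met; 40% of £12,671 = £5,068.40. Patient owes £5,068.40 (running OOP £7,483).
#3 (£4,690): deductible already satisfied, so patient's share is 40% × £4,690 = £1,876. That would push OOP to £9,359, over the £7,500 cap, so patient pays £7,500 − £7,483 = £17.

£17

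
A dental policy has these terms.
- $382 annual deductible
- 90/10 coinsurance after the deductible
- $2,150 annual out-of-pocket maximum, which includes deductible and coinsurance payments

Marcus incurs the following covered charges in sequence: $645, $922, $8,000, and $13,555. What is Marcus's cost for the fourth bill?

$849.50

Claim 1 — $645: $382 to deductible, leaving $263; coinsurance $263 × 10% = $26.30. Patient owes $408.30 (running OOP $408.30).
Claim 2 — $922: deductible met; 10% of $922 = $92.20. Patient owes $92.20 (running OOP $500.50).
Claim 3 — $8,000: 10% coinsurance on $8,000 = $800. Patient owes $800 (running OOP $1,300.50).
Claim 4 — $13,555: 10% coinsurance on $13,555 = $1,355.50. That would push OOP to $2,656, over the $2,150 cap, so patient pays $2,150 − $1,300.50 = $849.50.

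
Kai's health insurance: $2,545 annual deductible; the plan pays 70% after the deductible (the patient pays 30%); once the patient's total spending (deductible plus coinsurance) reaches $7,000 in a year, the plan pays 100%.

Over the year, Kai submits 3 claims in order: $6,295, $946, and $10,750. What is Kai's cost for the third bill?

$3,046.20

Bill 1, $6,295: $2,545 to deductible, leaving $3,750; coinsurance $3,750 × 30% = $1,125. Cost to patient: $3,670. OOP to date $3,670.
Bill 2, $946: deductible met; 30% of $946 = $283.80. Cost to patient: $283.80. OOP to date $3,953.80.
Bill 3, $10,750: deductible already satisfied, so patient's share is 30% × $10,750 = $3,225. That would push OOP to $7,178.80, over the $7,000 cap, so patient pays $7,000 − $3,953.80 = $3,046.20.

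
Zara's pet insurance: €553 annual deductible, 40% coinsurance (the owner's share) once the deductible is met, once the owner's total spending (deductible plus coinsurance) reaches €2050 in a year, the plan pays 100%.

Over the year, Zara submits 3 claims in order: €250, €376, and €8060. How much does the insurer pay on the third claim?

Claim 1 (€250): all of it applies to the deductible. Owner pays €250; OOP now €250. Plan pays €250 − €250 = €0.
Claim 2 (€376): deductible takes €303, €73 remains; 40% of €73 = €29.20. Cost to owner: €332.20. OOP to date €582.20. Plan pays €376 − €332.20 = €43.80.
Claim 3 (€8060): deductible met; 40% of €8060 = €3224. OOP would hit €3806.20 > €2050, so the cap limits the owner to €2050 − €582.20 = €1467.80. Insurer: €8060 − €1467.80 = €6592.20.

€6592.20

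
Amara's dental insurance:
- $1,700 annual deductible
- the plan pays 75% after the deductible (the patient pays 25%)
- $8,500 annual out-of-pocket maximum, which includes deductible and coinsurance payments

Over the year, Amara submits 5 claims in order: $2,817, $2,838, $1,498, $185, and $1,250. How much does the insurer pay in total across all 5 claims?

$5,166

Bill 1, $2,817: deductible takes $1,700, $1,117 remains; coinsurance $1,117 × 25% = $279.25. Cost to patient: $1,979.25. OOP to date $1,979.25. Plan pays $2,817 − $1,979.25 = $837.75.
Bill 2, $2,838: 25% coinsurance on $2,838 = $709.50. Cost to patient: $709.50. OOP to date $2,688.75. Insurer: $2,838 − $709.50 = $2,128.50.
Bill 3, $1,498: deductible already satisfied, so patient's share is 25% × $1,498 = $374.50. Cost to patient: $374.50. OOP to date $3,063.25. Plan pays $1,498 − $374.50 = $1,123.50.
Bill 4, $185: deductible met; 25% of $185 = $46.25. Patient owes $46.25 (running OOP $3,109.50). Insurer: $185 − $46.25 = $138.75.
Bill 5, $1,250: deductible met; 25% of $1,250 = $312.50. Patient pays $312.50; OOP now $3,422. Plan pays $1,250 − $312.50 = $937.50.
Insurer total: $837.75 + $2,128.50 + $1,123.50 + $138.75 + $937.50 = $5,166.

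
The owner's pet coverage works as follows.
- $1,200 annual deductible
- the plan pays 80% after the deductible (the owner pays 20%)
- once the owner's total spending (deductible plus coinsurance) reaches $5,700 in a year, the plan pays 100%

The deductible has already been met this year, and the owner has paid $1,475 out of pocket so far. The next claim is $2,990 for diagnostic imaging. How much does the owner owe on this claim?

$598

With the deductible met, the entire $2,990 is subject to coinsurance.
20% of $2,990 = $598 falls to the owner.
Cumulative spending $1,475 + $598 = $2,073 stays under the $5,700 maximum.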